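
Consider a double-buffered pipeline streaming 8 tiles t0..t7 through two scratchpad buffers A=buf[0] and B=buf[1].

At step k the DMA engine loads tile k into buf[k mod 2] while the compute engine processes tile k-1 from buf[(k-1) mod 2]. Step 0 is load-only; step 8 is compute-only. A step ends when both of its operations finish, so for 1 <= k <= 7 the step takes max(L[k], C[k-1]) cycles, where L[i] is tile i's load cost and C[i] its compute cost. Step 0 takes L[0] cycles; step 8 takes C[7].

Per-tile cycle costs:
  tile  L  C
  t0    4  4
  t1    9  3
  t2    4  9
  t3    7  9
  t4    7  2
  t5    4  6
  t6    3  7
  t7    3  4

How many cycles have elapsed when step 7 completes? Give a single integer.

end_cycle[7] = 52

[0] DMA t0→A (4c) ∥ CU idle ⇒ 4c, clock 4
[1] DMA t1→B (9c) ∥ CU A:t0 (4c) ⇒ 9c, clock 13
[2] DMA t2→A (4c) ∥ CU B:t1 (3c) ⇒ 4c, clock 17
[3] DMA t3→B (7c) ∥ CU A:t2 (9c) ⇒ 9c, clock 26
[4] DMA t4→A (7c) ∥ CU B:t3 (9c) ⇒ 9c, clock 35
[5] DMA t5→B (4c) ∥ CU A:t4 (2c) ⇒ 4c, clock 39
[6] DMA t6→A (3c) ∥ CU B:t5 (6c) ⇒ 6c, clock 45
[7] DMA t7→B (3c) ∥ CU A:t6 (7c) ⇒ 7c, clock 52
[8] DMA idle ∥ CU B:t7 (4c) ⇒ 4c, clock 56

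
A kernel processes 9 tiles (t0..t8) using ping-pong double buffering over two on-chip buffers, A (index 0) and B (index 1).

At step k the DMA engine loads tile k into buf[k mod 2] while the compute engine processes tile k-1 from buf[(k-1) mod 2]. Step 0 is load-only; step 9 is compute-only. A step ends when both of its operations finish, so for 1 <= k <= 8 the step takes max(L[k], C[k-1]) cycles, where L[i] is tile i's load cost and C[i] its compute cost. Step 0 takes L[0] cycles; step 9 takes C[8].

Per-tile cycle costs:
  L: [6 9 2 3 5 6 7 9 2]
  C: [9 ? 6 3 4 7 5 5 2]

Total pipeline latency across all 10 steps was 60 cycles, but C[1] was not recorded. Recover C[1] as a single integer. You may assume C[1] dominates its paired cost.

step 0 = dur = L[0]=6 = 6
step 1 = dur = max(L[1]=9, C[0]=9) = 9
step 2 = dur = max(L[2]=2, C[1]=?) = C[1]  (unknown; binding)
step 3 = dur = max(L[3]=3, C[2]=6) = 6
step 4 = dur = max(L[4]=5, C[3]=3) = 5
step 5 = dur = max(L[5]=6, C[4]=4) = 6
step 6 = dur = max(L[6]=7, C[5]=7) = 7
step 7 = dur = max(L[7]=9, C[6]=5) = 9
step 8 = dur = max(L[8]=2, C[7]=5) = 5
step 9 = dur = C[8]=2 = 2
sum of known step durations = 55
dur[2] = total - known = 60 - 55 = 5
C[1] is the binding max in step 2, so C[1] = dur[2] = 5

C[1] = 5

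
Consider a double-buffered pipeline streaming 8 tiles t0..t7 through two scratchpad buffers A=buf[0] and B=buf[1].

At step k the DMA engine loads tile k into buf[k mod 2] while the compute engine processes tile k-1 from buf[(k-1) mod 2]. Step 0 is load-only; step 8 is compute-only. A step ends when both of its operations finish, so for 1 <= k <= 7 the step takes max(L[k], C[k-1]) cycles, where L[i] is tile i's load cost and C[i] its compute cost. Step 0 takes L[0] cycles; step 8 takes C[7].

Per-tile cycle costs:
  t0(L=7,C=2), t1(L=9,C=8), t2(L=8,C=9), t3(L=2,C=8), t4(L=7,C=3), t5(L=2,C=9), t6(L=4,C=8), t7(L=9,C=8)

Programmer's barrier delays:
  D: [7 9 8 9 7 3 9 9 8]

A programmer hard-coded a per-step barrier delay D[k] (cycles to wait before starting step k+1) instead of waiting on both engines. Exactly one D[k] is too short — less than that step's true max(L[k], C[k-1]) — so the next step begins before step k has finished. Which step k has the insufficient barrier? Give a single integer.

[0] required=L[0]=7=7 vs D=7 ok
[1] required=max(L[1]=9,C[0]=2)=9 vs D=9 ok
[2] required=max(L[2]=8,C[1]=8)=8 vs D=8 ok
[3] required=max(L[3]=2,C[2]=9)=9 vs D=9 ok
[4] required=max(L[4]=7,C[3]=8)=8 vs D=7 SHORT
[5] required=max(L[5]=2,C[4]=3)=3 vs D=3 ok
[6] required=max(L[6]=4,C[5]=9)=9 vs D=9 ok
[7] required=max(L[7]=9,C[6]=8)=9 vs D=9 ok
[8] required=C[7]=8=8 vs D=8 ok

hazard at step 4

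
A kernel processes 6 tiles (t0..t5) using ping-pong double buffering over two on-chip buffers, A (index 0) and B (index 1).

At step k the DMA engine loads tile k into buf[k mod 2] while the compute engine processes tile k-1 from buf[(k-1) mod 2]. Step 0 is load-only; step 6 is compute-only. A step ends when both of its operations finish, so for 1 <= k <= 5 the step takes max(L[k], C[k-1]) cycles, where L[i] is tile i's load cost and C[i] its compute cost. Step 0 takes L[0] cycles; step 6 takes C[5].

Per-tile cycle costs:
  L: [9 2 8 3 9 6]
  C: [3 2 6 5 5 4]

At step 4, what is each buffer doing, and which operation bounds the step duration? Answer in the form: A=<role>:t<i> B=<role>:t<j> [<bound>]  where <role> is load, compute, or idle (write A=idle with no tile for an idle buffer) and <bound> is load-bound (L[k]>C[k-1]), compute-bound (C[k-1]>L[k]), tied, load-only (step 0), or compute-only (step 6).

[0] DMA t0→A (9c) ∥ CU idle ⇒ 9c, clock 9
[1] DMA t1→B (2c) ∥ CU A:t0 (3c) ⇒ 3c, clock 12
[2] DMA t2→A (8c) ∥ CU B:t1 (2c) ⇒ 8c, clock 20
[3] DMA t3→B (3c) ∥ CU A:t2 (6c) ⇒ 6c, clock 26
[4] DMA t4→A (9c) ∥ CU B:t3 (5c) ⇒ 9c, clock 35
[5] DMA t5→B (6c) ∥ CU A:t4 (5c) ⇒ 6c, clock 41
[6] DMA idle ∥ CU B:t5 (4c) ⇒ 4c, clock 45

step 4: A=load:t4 B=compute:t3 [load-bound]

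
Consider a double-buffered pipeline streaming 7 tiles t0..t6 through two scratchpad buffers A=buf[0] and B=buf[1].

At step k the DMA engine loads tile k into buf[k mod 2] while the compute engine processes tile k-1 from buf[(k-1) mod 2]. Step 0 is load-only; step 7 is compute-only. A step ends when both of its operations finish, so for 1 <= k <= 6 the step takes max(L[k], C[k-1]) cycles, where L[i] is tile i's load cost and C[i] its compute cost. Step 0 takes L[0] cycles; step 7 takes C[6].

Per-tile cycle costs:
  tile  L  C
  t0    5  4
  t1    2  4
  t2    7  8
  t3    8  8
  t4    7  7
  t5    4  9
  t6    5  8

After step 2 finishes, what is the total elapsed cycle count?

  0. 5=5c; end=5; A:t0 B:-
  1. max(2,4)=4c; end=9; A:t0 B:t1
  2. max(7,4)=7c; end=16; A:t2 B:t1
  3. max(8,8)=8c; end=24; A:t2 B:t3
  4. max(7,8)=8c; end=32; A:t4 B:t3
  5. max(4,7)=7c; end=39; A:t4 B:t5
  6. max(5,9)=9c; end=48; A:t6 B:t5
  7. 8=8c; end=56; A:t6 B:t5

end_cycle[2] = 16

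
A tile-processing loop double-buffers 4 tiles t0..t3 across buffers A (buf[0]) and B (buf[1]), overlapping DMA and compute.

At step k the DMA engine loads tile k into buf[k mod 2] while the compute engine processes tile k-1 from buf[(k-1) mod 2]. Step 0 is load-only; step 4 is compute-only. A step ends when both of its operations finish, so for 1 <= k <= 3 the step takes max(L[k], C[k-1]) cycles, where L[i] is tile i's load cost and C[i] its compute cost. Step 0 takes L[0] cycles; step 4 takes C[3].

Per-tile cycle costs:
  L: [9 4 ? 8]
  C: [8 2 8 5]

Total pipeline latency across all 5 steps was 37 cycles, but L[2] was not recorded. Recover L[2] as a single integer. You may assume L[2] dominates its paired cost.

step 0 = dur = L[0]=9 = 9
step 1 = dur = max(L[1]=4, C[0]=8) = 8
step 2 = dur = max(L[2]=?, C[1]=2) = L[2]  (unknown; binding)
step 3 = dur = max(L[3]=8, C[2]=8) = 8
step 4 = dur = C[3]=5 = 5
sum of known step durations = 30
dur[2] = total - known = 37 - 30 = 7
L[2] is the binding max in step 2, so L[2] = dur[2] = 7

L[2] = 7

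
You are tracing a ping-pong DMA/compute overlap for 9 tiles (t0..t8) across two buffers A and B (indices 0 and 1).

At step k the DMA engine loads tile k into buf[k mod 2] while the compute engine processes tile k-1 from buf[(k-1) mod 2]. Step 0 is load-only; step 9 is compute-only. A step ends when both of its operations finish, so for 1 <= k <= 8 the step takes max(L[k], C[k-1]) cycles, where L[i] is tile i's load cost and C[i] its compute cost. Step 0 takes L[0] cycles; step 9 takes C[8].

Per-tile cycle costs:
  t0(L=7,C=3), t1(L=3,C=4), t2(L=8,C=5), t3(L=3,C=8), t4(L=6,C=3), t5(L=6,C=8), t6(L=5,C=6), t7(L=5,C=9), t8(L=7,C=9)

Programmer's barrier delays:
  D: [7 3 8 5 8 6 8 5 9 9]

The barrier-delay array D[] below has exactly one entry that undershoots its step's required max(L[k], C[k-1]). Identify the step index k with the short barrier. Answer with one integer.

hazard at step 7

k=0 barrier L[0]=7→7c, D[0]=7 ok
k=1 barrier max(L[1]=3,C[0]=3)→3c, D[1]=3 ok
k=2 barrier max(L[2]=8,C[1]=4)→8c, D[2]=8 ok
k=3 barrier max(L[3]=3,C[2]=5)→5c, D[3]=5 ok
k=4 barrier max(L[4]=6,C[3]=8)→8c, D[4]=8 ok
k=5 barrier max(L[5]=6,C[4]=3)→6c, D[5]=6 ok
k=6 barrier max(L[6]=5,C[5]=8)→8c, D[6]=8 ok
k=7 barrier max(L[7]=5,C[6]=6)→6c, D[7]=5 SHORT
k=8 barrier max(L[8]=7,C[7]=9)→9c, D[8]=9 ok
k=9 barrier C[8]=9→9c, D[9]=9 ok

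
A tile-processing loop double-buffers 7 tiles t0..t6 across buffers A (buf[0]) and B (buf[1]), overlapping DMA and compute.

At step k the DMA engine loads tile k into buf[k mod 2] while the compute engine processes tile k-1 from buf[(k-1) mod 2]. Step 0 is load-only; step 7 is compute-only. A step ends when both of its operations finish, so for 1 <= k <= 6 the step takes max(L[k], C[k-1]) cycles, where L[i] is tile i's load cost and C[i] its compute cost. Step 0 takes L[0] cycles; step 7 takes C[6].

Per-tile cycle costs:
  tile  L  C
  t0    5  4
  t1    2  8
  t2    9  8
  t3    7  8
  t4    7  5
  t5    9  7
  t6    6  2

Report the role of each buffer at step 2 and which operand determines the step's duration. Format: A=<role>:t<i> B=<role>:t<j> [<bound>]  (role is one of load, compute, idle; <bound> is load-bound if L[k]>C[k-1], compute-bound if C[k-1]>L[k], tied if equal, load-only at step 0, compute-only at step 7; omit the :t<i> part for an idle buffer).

step 2: A=load:t2 B=compute:t1 [load-bound]

  0. 5=5c; end=5; A:t0 B:-
  1. max(2,4)=4c; end=9; A:t0 B:t1
  2. max(9,8)=9c; end=18; A:t2 B:t1
  3. max(7,8)=8c; end=26; A:t2 B:t3
  4. max(7,8)=8c; end=34; A:t4 B:t3
  5. max(9,5)=9c; end=43; A:t4 B:t5
  6. max(6,7)=7c; end=50; A:t6 B:t5
  7. 2=2c; end=52; A:t6 B:t5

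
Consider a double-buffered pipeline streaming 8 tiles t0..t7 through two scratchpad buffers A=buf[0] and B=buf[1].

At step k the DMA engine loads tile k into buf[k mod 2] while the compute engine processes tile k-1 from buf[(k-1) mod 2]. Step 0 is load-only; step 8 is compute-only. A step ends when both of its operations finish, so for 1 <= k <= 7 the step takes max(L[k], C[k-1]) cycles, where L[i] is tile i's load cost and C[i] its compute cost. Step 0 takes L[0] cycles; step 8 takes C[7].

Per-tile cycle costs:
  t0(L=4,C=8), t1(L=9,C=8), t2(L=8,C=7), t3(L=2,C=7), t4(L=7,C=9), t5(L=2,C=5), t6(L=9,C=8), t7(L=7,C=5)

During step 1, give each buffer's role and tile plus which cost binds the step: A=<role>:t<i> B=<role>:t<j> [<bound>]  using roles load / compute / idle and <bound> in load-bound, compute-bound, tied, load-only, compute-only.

step 1: A=compute:t0 B=load:t1 [load-bound]

[0] DMA t0→A (4c) ∥ CU idle ⇒ 4c, clock 4
[1] DMA t1→B (9c) ∥ CU A:t0 (8c) ⇒ 9c, clock 13
[2] DMA t2→A (8c) ∥ CU B:t1 (8c) ⇒ 8c, clock 21
[3] DMA t3→B (2c) ∥ CU A:t2 (7c) ⇒ 7c, clock 28
[4] DMA t4→A (7c) ∥ CU B:t3 (7c) ⇒ 7c, clock 35
[5] DMA t5→B (2c) ∥ CU A:t4 (9c) ⇒ 9c, clock 44
[6] DMA t6→A (9c) ∥ CU B:t5 (5c) ⇒ 9c, clock 53
[7] DMA t7→B (7c) ∥ CU A:t6 (8c) ⇒ 8c, clock 61
[8] DMA idle ∥ CU B:t7 (5c) ⇒ 5c, clock 66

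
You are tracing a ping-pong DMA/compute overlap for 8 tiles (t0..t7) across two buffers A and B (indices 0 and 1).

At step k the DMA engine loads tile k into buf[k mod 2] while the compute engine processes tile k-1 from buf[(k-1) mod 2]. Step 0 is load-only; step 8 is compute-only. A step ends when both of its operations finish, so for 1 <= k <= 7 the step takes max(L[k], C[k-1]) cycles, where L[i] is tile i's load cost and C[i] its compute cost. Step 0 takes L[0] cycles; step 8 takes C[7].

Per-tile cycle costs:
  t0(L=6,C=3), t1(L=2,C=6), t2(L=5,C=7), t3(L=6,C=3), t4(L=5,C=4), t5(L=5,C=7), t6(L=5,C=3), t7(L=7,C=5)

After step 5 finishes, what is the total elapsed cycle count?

end_cycle[5] = 32

  0. 6=6c; end=6; A:t0 B:-
  1. max(2,3)=3c; end=9; A:t0 B:t1
  2. max(5,6)=6c; end=15; A:t2 B:t1
  3. max(6,7)=7c; end=22; A:t2 B:t3
  4. max(5,3)=5c; end=27; A:t4 B:t3
  5. max(5,4)=5c; end=32; A:t4 B:t5
  6. max(5,7)=7c; end=39; A:t6 B:t5
  7. max(7,3)=7c; end=46; A:t6 B:t7
  8. 5=5c; end=51; A:t6 B:t7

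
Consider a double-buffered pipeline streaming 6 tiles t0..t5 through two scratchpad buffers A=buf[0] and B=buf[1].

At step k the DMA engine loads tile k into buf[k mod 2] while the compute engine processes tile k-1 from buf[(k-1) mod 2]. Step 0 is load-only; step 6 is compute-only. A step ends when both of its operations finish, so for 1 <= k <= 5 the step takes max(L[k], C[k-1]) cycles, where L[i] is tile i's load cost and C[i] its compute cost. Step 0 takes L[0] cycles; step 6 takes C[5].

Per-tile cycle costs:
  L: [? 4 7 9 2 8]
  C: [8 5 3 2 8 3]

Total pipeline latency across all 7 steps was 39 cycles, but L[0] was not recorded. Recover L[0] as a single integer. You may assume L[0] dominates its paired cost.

step 0 → dur = L[0]=? = L[0]  (unknown; binding)
step 1 → dur = max(L[1]=4, C[0]=8) = 8
step 2 → dur = max(L[2]=7, C[1]=5) = 7
step 3 → dur = max(L[3]=9, C[2]=3) = 9
step 4 → dur = max(L[4]=2, C[3]=2) = 2
step 5 → dur = max(L[5]=8, C[4]=8) = 8
step 6 → dur = C[5]=3 = 3
sum of known step durations = 37
dur[0] = total - known = 39 - 37 = 2
L[0] is the binding max in step 0, so L[0] = dur[0] = 2

L[0] = 2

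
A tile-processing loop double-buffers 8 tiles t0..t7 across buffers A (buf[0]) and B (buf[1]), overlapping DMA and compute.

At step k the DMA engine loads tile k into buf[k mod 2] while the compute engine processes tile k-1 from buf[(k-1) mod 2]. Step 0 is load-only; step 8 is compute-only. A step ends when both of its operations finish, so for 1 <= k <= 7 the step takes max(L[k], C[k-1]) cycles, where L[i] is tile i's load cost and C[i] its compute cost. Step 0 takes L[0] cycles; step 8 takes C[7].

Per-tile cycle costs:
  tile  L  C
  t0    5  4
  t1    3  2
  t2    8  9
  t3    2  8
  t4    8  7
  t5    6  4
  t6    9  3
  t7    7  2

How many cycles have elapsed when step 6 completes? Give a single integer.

  0. 5=5c; end=5; A:t0 B:-
  1. max(3,4)=4c; end=9; A:t0 B:t1
  2. max(8,2)=8c; end=17; A:t2 B:t1
  3. max(2,9)=9c; end=26; A:t2 B:t3
  4. max(8,8)=8c; end=34; A:t4 B:t3
  5. max(6,7)=7c; end=41; A:t4 B:t5
  6. max(9,4)=9c; end=50; A:t6 B:t5
  7. max(7,3)=7c; end=57; A:t6 B:t7
  8. 2=2c; end=59; A:t6 B:t7

end_cycle[6] = 50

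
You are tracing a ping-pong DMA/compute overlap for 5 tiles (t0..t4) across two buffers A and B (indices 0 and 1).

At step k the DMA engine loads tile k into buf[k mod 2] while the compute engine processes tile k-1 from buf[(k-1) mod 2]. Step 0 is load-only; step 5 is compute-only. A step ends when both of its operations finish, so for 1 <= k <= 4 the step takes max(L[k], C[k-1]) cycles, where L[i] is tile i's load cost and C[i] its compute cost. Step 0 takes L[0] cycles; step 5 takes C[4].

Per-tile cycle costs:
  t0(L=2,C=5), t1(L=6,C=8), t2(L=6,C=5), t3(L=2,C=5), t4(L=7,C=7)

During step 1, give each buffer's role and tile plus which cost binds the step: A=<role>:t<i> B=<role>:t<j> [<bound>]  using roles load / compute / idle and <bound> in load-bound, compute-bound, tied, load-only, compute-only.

step 1: A=compute:t0 B=load:t1 [load-bound]

step 0: L[0]=2 → dur=2, Σ=2 | A=load:t0 B=idle [load-only]
step 1: L[1]=6 C[0]=5 → dur=6, Σ=8 | A=compute:t0 B=load:t1 [load-bound]
step 2: L[2]=6 C[1]=8 → dur=8, Σ=16 | A=load:t2 B=compute:t1 [compute-bound]
step 3: L[3]=2 C[2]=5 → dur=5, Σ=21 | A=compute:t2 B=load:t3 [compute-bound]
step 4: L[4]=7 C[3]=5 → dur=7, Σ=28 | A=load:t4 B=compute:t3 [load-bound]
step 5: C[4]=7 → dur=7, Σ=35 | A=compute:t4 B=idle [compute-only]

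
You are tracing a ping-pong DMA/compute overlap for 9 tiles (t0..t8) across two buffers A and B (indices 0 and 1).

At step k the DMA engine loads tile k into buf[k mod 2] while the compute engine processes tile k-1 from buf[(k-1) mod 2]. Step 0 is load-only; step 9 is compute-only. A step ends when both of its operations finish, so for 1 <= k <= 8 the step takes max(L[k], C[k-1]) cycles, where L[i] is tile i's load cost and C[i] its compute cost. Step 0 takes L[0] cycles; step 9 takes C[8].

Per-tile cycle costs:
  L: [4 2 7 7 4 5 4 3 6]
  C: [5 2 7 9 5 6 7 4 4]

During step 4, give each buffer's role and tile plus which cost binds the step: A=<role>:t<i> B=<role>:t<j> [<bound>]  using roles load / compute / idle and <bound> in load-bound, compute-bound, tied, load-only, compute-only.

step 4: A=load:t4 B=compute:t3 [compute-bound]

  0. 4=4c; end=4; A:t0 B:-
  1. max(2,5)=5c; end=9; A:t0 B:t1
  2. max(7,2)=7c; end=16; A:t2 B:t1
  3. max(7,7)=7c; end=23; A:t2 B:t3
  4. max(4,9)=9c; end=32; A:t4 B:t3
  5. max(5,5)=5c; end=37; A:t4 B:t5
  6. max(4,6)=6c; end=43; A:t6 B:t5
  7. max(3,7)=7c; end=50; A:t6 B:t7
  8. max(6,4)=6c; end=56; A:t8 B:t7
  9. 4=4c; end=60; A:t8 B:t7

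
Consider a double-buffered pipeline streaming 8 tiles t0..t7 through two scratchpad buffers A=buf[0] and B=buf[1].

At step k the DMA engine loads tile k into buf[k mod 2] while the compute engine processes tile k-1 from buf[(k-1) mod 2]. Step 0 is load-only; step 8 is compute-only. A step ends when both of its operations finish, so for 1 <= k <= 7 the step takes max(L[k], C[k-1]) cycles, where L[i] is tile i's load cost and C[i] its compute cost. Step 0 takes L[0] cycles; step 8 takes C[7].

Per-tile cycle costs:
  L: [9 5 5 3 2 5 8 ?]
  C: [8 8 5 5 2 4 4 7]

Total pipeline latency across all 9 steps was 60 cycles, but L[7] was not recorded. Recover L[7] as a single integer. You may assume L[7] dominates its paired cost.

step 0: dur = L[0]=9 = 9
step 1: dur = max(L[1]=5, C[0]=8) = 8
step 2: dur = max(L[2]=5, C[1]=8) = 8
step 3: dur = max(L[3]=3, C[2]=5) = 5
step 4: dur = max(L[4]=2, C[3]=5) = 5
step 5: dur = max(L[5]=5, C[4]=2) = 5
step 6: dur = max(L[6]=8, C[5]=4) = 8
step 7: dur = max(L[7]=?, C[6]=4) = L[7]  (unknown; binding)
step 8: dur = C[7]=7 = 7
sum of known step durations = 55
dur[7] = total - known = 60 - 55 = 5
L[7] is the binding max in step 7, so L[7] = dur[7] = 5

L[7] = 5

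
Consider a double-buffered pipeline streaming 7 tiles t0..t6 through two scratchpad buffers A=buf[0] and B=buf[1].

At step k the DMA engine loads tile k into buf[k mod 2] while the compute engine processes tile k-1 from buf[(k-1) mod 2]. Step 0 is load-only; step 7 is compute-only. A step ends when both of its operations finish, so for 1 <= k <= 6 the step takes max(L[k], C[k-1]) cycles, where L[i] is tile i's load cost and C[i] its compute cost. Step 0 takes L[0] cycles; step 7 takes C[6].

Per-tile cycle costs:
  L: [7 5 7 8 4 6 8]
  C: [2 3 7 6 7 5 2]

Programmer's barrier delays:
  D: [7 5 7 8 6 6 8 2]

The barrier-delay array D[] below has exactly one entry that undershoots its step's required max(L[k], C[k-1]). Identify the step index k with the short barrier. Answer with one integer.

k=0 barrier L[0]=7→7c, D[0]=7 ok
k=1 barrier max(L[1]=5,C[0]=2)→5c, D[1]=5 ok
k=2 barrier max(L[2]=7,C[1]=3)→7c, D[2]=7 ok
k=3 barrier max(L[3]=8,C[2]=7)→8c, D[3]=8 ok
k=4 barrier max(L[4]=4,C[3]=6)→6c, D[4]=6 ok
k=5 barrier max(L[5]=6,C[4]=7)→7c, D[5]=6 SHORT
k=6 barrier max(L[6]=8,C[5]=5)→8c, D[6]=8 ok
k=7 barrier C[6]=2→2c, D[7]=2 ok

hazard at step 5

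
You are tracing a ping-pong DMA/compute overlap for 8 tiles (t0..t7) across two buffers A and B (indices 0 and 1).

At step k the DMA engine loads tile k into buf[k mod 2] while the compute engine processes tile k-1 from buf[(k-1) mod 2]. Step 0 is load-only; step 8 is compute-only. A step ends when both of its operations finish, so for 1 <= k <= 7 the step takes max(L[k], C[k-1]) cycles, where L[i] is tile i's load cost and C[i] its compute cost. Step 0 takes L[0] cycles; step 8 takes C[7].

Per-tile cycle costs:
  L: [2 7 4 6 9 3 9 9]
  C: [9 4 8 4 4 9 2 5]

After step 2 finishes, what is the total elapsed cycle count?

k=0 load=t0/2c comp=- wait=2 total=2
k=1 load=t1/7c comp=t0/9c wait=9 total=11
k=2 load=t2/4c comp=t1/4c wait=4 total=15
k=3 load=t3/6c comp=t2/8c wait=8 total=23
k=4 load=t4/9c comp=t3/4c wait=9 total=32
k=5 load=t5/3c comp=t4/4c wait=4 total=36
k=6 load=t6/9c comp=t5/9c wait=9 total=45
k=7 load=t7/9c comp=t6/2c wait=9 total=54
k=8 load=- comp=t7/5c wait=5 total=59

end_cycle[2] = 15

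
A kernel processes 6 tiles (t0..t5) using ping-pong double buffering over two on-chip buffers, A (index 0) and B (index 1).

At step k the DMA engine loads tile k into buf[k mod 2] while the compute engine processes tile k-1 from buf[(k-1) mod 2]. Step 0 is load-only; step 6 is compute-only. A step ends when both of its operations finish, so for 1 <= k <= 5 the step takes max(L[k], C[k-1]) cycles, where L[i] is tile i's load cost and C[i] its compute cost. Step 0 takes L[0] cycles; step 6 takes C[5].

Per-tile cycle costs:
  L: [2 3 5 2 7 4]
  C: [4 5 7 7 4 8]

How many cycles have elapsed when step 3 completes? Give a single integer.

end_cycle[3] = 18

[0] DMA t0→A (2c) ∥ CU idle ⇒ 2c, clock 2
[1] DMA t1→B (3c) ∥ CU A:t0 (4c) ⇒ 4c, clock 6
[2] DMA t2→A (5c) ∥ CU B:t1 (5c) ⇒ 5c, clock 11
[3] DMA t3→B (2c) ∥ CU A:t2 (7c) ⇒ 7c, clock 18
[4] DMA t4→A (7c) ∥ CU B:t3 (7c) ⇒ 7c, clock 25
[5] DMA t5→B (4c) ∥ CU A:t4 (4c) ⇒ 4c, clock 29
[6] DMA idle ∥ CU B:t5 (8c) ⇒ 8c, clock 37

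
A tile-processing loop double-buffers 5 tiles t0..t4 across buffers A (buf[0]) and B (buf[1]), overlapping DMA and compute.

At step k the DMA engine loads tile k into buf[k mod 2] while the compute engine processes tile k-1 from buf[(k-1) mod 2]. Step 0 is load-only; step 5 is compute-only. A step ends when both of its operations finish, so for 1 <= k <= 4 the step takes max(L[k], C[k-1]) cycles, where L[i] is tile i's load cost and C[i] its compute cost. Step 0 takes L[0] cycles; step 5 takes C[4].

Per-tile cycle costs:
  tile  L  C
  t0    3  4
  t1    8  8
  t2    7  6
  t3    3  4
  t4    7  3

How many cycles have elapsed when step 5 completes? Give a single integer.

end_cycle[5] = 35

  0. 3=3c; end=3; A:t0 B:-
  1. max(8,4)=8c; end=11; A:t0 B:t1
  2. max(7,8)=8c; end=19; A:t2 B:t1
  3. max(3,6)=6c; end=25; A:t2 B:t3
  4. max(7,4)=7c; end=32; A:t4 B:t3
  5. 3=3c; end=35; A:t4 B:t3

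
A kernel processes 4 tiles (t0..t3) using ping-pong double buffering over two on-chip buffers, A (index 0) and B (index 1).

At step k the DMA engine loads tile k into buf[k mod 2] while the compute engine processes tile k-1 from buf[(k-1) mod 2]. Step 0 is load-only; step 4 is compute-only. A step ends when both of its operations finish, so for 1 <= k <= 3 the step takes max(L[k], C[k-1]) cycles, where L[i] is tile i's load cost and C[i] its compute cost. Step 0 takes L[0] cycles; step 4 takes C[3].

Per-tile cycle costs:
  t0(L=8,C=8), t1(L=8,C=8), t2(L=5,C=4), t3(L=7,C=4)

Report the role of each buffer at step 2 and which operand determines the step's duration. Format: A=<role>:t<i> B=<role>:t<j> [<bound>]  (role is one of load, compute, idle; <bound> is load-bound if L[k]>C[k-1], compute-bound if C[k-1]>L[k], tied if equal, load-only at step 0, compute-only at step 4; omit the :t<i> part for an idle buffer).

step 0: L[0]=8 → dur=8, Σ=8 | A=load:t0 B=idle [load-only]
step 1: L[1]=8 C[0]=8 → dur=8, Σ=16 | A=compute:t0 B=load:t1 [tied]
step 2: L[2]=5 C[1]=8 → dur=8, Σ=24 | A=load:t2 B=compute:t1 [compute-bound]
step 3: L[3]=7 C[2]=4 → dur=7, Σ=31 | A=compute:t2 B=load:t3 [load-bound]
step 4: C[3]=4 → dur=4, Σ=35 | A=idle B=compute:t3 [compute-only]

step 2: A=load:t2 B=compute:t1 [compute-bound]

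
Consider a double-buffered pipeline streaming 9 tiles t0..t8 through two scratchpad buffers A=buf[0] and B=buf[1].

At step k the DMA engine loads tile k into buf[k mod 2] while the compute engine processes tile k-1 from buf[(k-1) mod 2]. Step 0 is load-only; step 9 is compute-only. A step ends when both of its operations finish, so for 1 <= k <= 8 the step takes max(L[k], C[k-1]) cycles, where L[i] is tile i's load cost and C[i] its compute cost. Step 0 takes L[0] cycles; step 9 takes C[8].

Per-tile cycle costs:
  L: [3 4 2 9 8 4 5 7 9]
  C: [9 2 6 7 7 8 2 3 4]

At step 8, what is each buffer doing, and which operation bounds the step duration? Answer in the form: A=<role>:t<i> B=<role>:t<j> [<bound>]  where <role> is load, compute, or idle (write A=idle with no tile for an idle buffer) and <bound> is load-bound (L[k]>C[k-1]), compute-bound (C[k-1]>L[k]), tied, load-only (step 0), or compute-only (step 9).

  0. 3=3c; end=3; A:t0 B:-
  1. max(4,9)=9c; end=12; A:t0 B:t1
  2. max(2,2)=2c; end=14; A:t2 B:t1
  3. max(9,6)=9c; end=23; A:t2 B:t3
  4. max(8,7)=8c; end=31; A:t4 B:t3
  5. max(4,7)=7c; end=38; A:t4 B:t5
  6. max(5,8)=8c; end=46; A:t6 B:t5
  7. max(7,2)=7c; end=53; A:t6 B:t7
  8. max(9,3)=9c; end=62; A:t8 B:t7
  9. 4=4c; end=66; A:t8 B:t7

step 8: A=load:t8 B=compute:t7 [load-bound]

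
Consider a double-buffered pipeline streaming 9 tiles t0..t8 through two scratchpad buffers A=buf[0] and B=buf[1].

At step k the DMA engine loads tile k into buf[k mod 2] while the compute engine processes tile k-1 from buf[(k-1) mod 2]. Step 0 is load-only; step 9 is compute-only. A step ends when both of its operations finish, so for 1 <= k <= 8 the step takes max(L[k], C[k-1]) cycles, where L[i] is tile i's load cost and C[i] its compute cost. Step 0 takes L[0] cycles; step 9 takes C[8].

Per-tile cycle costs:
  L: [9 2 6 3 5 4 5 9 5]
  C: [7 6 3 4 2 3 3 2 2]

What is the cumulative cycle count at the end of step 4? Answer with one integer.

end_cycle[4] = 30

[0] DMA t0→A (9c) ∥ CU idle ⇒ 9c, clock 9
[1] DMA t1→B (2c) ∥ CU A:t0 (7c) ⇒ 7c, clock 16
[2] DMA t2→A (6c) ∥ CU B:t1 (6c) ⇒ 6c, clock 22
[3] DMA t3→B (3c) ∥ CU A:t2 (3c) ⇒ 3c, clock 25
[4] DMA t4→A (5c) ∥ CU B:t3 (4c) ⇒ 5c, clock 30
[5] DMA t5→B (4c) ∥ CU A:t4 (2c) ⇒ 4c, clock 34
[6] DMA t6→A (5c) ∥ CU B:t5 (3c) ⇒ 5c, clock 39
[7] DMA t7→B (9c) ∥ CU A:t6 (3c) ⇒ 9c, clock 48
[8] DMA t8→A (5c) ∥ CU B:t7 (2c) ⇒ 5c, clock 53
[9] DMA idle ∥ CU A:t8 (2c) ⇒ 2c, clock 55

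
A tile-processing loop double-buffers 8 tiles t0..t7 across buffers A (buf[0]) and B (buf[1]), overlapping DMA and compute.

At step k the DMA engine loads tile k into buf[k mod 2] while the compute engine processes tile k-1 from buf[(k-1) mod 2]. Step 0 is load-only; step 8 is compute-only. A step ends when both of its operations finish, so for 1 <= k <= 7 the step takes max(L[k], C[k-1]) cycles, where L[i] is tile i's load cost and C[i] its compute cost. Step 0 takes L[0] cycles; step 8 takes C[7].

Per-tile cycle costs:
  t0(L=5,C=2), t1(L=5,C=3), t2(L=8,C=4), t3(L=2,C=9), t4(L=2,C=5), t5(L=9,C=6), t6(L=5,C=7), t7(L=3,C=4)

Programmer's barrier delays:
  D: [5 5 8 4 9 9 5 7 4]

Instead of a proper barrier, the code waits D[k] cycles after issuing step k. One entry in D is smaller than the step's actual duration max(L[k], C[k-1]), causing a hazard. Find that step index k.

hazard at step 6

[0] required=L[0]=5=5 vs D=5 ok
[1] required=max(L[1]=5,C[0]=2)=5 vs D=5 ok
[2] required=max(L[2]=8,C[1]=3)=8 vs D=8 ok
[3] required=max(L[3]=2,C[2]=4)=4 vs D=4 ok
[4] required=max(L[4]=2,C[3]=9)=9 vs D=9 ok
[5] required=max(L[5]=9,C[4]=5)=9 vs D=9 ok
[6] required=max(L[6]=5,C[5]=6)=6 vs D=5 SHORT
[7] required=max(L[7]=3,C[6]=7)=7 vs D=7 ok
[8] required=C[7]=4=4 vs D=4 ok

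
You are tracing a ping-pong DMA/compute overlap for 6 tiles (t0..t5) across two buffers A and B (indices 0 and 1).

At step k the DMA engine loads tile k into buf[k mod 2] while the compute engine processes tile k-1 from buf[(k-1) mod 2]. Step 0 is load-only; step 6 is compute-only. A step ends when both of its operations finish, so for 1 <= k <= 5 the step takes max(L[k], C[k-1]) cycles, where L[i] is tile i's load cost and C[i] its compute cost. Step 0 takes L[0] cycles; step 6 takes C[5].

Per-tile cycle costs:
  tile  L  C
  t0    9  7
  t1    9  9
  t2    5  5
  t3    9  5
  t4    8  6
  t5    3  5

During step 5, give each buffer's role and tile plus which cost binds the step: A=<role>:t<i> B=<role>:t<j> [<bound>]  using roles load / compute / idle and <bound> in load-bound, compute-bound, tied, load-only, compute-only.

step 5: A=compute:t4 B=load:t5 [compute-bound]

[0] DMA t0→A (9c) ∥ CU idle ⇒ 9c, clock 9
[1] DMA t1→B (9c) ∥ CU A:t0 (7c) ⇒ 9c, clock 18
[2] DMA t2→A (5c) ∥ CU B:t1 (9c) ⇒ 9c, clock 27
[3] DMA t3→B (9c) ∥ CU A:t2 (5c) ⇒ 9c, clock 36
[4] DMA t4→A (8c) ∥ CU B:t3 (5c) ⇒ 8c, clock 44
[5] DMA t5→B (3c) ∥ CU A:t4 (6c) ⇒ 6c, clock 50
[6] DMA idle ∥ CU B:t5 (5c) ⇒ 5c, clock 55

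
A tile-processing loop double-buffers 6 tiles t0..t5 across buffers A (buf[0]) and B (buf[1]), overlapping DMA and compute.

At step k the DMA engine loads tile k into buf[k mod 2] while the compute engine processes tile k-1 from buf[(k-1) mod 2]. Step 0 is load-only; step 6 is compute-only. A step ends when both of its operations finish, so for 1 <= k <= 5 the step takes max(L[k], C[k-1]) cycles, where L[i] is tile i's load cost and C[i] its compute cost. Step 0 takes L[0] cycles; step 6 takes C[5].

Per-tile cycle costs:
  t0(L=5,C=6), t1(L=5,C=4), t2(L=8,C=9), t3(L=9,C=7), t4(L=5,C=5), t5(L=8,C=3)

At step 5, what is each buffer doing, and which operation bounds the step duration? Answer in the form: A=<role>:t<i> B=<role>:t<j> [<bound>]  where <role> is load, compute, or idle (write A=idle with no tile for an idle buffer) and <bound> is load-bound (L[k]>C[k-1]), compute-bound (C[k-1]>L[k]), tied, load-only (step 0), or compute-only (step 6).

k=0 load=t0/5c comp=- wait=5 total=5
k=1 load=t1/5c comp=t0/6c wait=6 total=11
k=2 load=t2/8c comp=t1/4c wait=8 total=19
k=3 load=t3/9c comp=t2/9c wait=9 total=28
k=4 load=t4/5c comp=t3/7c wait=7 total=35
k=5 load=t5/8c comp=t4/5c wait=8 total=43
k=6 load=- comp=t5/3c wait=3 total=46

step 5: A=compute:t4 B=load:t5 [load-bound]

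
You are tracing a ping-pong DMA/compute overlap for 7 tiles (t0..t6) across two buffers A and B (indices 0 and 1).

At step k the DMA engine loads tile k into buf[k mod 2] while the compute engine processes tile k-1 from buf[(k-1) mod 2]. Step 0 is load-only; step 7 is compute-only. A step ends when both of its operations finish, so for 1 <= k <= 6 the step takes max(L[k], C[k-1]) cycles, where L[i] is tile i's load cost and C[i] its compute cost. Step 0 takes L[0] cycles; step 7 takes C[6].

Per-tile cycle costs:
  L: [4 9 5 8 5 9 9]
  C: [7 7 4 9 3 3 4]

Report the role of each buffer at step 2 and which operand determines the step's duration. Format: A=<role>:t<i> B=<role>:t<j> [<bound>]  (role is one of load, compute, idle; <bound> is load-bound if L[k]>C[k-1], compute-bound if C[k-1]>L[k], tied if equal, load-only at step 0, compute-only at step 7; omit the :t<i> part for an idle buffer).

k=0 load=t0/4c comp=- wait=4 total=4
k=1 load=t1/9c comp=t0/7c wait=9 total=13
k=2 load=t2/5c comp=t1/7c wait=7 total=20
k=3 load=t3/8c comp=t2/4c wait=8 total=28
k=4 load=t4/5c comp=t3/9c wait=9 total=37
k=5 load=t5/9c comp=t4/3c wait=9 total=46
k=6 load=t6/9c comp=t5/3c wait=9 total=55
k=7 load=- comp=t6/4c wait=4 total=59

step 2: A=load:t2 B=compute:t1 [compute-bound]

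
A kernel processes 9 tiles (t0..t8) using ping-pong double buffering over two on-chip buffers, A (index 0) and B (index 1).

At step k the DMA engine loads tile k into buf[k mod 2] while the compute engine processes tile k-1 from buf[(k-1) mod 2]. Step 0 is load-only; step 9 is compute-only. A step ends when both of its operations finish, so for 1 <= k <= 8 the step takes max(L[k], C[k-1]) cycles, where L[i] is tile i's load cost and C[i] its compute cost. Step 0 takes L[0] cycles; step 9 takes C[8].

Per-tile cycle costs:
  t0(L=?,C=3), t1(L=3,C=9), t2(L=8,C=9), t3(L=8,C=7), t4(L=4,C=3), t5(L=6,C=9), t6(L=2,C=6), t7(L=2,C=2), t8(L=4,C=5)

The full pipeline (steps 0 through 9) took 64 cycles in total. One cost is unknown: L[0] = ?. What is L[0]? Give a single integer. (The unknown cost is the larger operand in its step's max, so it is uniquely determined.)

step 0 = dur = L[0]=? = L[0]  (unknown; binding)
step 1 = dur = max(L[1]=3, C[0]=3) = 3
step 2 = dur = max(L[2]=8, C[1]=9) = 9
step 3 = dur = max(L[3]=8, C[2]=9) = 9
step 4 = dur = max(L[4]=4, C[3]=7) = 7
step 5 = dur = max(L[5]=6, C[4]=3) = 6
step 6 = dur = max(L[6]=2, C[5]=9) = 9
step 7 = dur = max(L[7]=2, C[6]=6) = 6
step 8 = dur = max(L[8]=4, C[7]=2) = 4
step 9 = dur = C[8]=5 = 5
sum of known step durations = 58
dur[0] = total - known = 64 - 58 = 6
L[0] is the binding max in step 0, so L[0] = dur[0] = 6

L[0] = 6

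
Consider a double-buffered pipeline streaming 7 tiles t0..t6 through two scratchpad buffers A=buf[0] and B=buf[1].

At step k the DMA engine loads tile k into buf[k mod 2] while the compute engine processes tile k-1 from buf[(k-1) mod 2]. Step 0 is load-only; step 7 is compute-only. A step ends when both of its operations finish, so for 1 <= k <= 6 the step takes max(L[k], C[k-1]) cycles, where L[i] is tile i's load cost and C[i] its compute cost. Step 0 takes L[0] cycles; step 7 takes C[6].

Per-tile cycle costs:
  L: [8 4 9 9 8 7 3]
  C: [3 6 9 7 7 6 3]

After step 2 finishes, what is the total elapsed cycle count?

  0. 8=8c; end=8; A:t0 B:-
  1. max(4,3)=4c; end=12; A:t0 B:t1
  2. max(9,6)=9c; end=21; A:t2 B:t1
  3. max(9,9)=9c; end=30; A:t2 B:t3
  4. max(8,7)=8c; end=38; A:t4 B:t3
  5. max(7,7)=7c; end=45; A:t4 B:t5
  6. max(3,6)=6c; end=51; A:t6 B:t5
  7. 3=3c; end=54; A:t6 B:t5

end_cycle[2] = 21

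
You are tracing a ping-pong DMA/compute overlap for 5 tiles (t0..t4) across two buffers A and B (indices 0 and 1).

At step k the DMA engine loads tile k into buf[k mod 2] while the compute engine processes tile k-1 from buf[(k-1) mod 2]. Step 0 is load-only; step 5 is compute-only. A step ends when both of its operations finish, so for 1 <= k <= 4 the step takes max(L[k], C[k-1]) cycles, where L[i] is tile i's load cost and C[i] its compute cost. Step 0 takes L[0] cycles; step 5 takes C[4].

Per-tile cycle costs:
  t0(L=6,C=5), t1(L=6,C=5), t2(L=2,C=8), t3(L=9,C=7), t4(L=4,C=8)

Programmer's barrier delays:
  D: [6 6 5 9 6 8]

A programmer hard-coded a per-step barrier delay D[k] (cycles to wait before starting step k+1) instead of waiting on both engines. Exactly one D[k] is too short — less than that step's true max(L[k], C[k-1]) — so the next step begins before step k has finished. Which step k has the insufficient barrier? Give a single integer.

hazard at step 4

[0] required=L[0]=6=6 vs D=6 ok
[1] required=max(L[1]=6,C[0]=5)=6 vs D=6 ok
[2] required=max(L[2]=2,C[1]=5)=5 vs D=5 ok
[3] required=max(L[3]=9,C[2]=8)=9 vs D=9 ok
[4] required=max(L[4]=4,C[3]=7)=7 vs D=6 SHORT
[5] required=C[4]=8=8 vs D=8 ok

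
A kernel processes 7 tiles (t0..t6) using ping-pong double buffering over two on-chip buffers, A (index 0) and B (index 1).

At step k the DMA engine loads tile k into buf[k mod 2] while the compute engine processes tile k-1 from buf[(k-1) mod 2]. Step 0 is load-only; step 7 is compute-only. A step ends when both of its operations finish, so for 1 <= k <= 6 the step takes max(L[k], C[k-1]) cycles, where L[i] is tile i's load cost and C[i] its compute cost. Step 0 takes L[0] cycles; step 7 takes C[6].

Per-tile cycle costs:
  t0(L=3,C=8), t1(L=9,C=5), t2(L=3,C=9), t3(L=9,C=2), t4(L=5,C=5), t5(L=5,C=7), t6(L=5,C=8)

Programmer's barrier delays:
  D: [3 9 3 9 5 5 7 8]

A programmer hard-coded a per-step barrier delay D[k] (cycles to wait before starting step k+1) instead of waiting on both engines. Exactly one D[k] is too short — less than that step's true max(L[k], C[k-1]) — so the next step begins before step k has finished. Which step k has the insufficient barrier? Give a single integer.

step 0: need L[0]=3 = 3; D[0]=3 ok
step 1: need max(L[1]=9,C[0]=8) = 9; D[1]=9 ok
step 2: need max(L[2]=3,C[1]=5) = 5; D[2]=3 SHORT
step 3: need max(L[3]=9,C[2]=9) = 9; D[3]=9 ok
step 4: need max(L[4]=5,C[3]=2) = 5; D[4]=5 ok
step 5: need max(L[5]=5,C[4]=5) = 5; D[5]=5 ok
step 6: need max(L[6]=5,C[5]=7) = 7; D[6]=7 ok
step 7: need C[6]=8 = 8; D[7]=8 ok

hazard at step 2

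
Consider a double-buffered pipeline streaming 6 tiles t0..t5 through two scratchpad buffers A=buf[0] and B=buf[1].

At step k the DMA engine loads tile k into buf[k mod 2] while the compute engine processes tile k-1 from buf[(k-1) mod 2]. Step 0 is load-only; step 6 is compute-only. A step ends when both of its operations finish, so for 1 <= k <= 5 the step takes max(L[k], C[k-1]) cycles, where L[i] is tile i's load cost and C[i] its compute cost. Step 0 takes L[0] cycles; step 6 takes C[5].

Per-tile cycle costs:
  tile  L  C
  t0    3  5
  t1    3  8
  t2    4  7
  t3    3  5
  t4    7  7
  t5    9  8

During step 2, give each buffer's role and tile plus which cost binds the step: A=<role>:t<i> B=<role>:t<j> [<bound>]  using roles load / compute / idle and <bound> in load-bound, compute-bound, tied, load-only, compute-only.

step 0: L[0]=3 → dur=3, Σ=3 | A=load:t0 B=idle [load-only]
step 1: L[1]=3 C[0]=5 → dur=5, Σ=8 | A=compute:t0 B=load:t1 [compute-bound]
step 2: L[2]=4 C[1]=8 → dur=8, Σ=16 | A=load:t2 B=compute:t1 [compute-bound]
step 3: L[3]=3 C[2]=7 → dur=7, Σ=23 | A=compute:t2 B=load:t3 [compute-bound]
step 4: L[4]=7 C[3]=5 → dur=7, Σ=30 | A=load:t4 B=compute:t3 [load-bound]
step 5: L[5]=9 C[4]=7 → dur=9, Σ=39 | A=compute:t4 B=load:t5 [load-bound]
step 6: C[5]=8 → dur=8, Σ=47 | A=idle B=compute:t5 [compute-only]

step 2: A=load:t2 B=compute:t1 [compute-bound]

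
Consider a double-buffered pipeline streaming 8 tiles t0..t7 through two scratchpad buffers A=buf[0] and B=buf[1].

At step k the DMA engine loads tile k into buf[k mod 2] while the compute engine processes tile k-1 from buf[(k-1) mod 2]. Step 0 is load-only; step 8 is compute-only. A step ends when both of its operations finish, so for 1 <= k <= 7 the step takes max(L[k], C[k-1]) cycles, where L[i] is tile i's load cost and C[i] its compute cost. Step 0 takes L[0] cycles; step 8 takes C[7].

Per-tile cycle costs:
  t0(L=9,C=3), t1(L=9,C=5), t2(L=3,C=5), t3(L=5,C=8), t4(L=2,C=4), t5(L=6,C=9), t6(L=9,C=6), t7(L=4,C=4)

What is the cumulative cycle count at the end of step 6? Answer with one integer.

[0] DMA t0→A (9c) ∥ CU idle ⇒ 9c, clock 9
[1] DMA t1→B (9c) ∥ CU A:t0 (3c) ⇒ 9c, clock 18
[2] DMA t2→A (3c) ∥ CU B:t1 (5c) ⇒ 5c, clock 23
[3] DMA t3→B (5c) ∥ CU A:t2 (5c) ⇒ 5c, clock 28
[4] DMA t4→A (2c) ∥ CU B:t3 (8c) ⇒ 8c, clock 36
[5] DMA t5→B (6c) ∥ CU A:t4 (4c) ⇒ 6c, clock 42
[6] DMA t6→A (9c) ∥ CU B:t5 (9c) ⇒ 9c, clock 51
[7] DMA t7→B (4c) ∥ CU A:t6 (6c) ⇒ 6c, clock 57
[8] DMA idle ∥ CU B:t7 (4c) ⇒ 4c, clock 61

end_cycle[6] = 51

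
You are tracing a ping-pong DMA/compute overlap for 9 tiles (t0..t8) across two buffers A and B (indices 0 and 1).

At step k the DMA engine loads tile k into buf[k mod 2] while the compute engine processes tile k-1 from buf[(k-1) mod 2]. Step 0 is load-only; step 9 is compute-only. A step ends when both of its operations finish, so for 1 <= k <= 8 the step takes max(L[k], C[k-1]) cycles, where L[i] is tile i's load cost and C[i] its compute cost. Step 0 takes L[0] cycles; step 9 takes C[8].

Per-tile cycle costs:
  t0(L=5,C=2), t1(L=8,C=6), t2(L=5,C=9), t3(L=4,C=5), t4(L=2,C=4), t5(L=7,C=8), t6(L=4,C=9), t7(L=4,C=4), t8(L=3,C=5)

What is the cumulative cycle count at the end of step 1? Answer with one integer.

end_cycle[1] = 13

  0. 5=5c; end=5; A:t0 B:-
  1. max(8,2)=8c; end=13; A:t0 B:t1
  2. max(5,6)=6c; end=19; A:t2 B:t1
  3. max(4,9)=9c; end=28; A:t2 B:t3
  4. max(2,5)=5c; end=33; A:t4 B:t3
  5. max(7,4)=7c; end=40; A:t4 B:t5
  6. max(4,8)=8c; end=48; A:t6 B:t5
  7. max(4,9)=9c; end=57; A:t6 B:t7
  8. max(3,4)=4c; end=61; A:t8 B:t7
  9. 5=5c; end=66; A:t8 B:t7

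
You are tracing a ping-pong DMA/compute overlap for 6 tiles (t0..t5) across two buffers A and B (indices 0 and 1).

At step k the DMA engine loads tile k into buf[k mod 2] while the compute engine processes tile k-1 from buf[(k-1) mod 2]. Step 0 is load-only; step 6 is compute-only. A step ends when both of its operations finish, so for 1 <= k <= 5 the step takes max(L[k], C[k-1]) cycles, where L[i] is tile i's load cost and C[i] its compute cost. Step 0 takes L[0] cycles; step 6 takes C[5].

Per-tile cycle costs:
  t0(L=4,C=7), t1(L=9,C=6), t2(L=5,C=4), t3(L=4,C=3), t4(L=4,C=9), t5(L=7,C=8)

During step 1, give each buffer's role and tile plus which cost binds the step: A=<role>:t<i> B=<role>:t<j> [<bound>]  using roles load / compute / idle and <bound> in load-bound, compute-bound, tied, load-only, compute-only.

k=0 load=t0/4c comp=- wait=4 total=4
k=1 load=t1/9c comp=t0/7c wait=9 total=13
k=2 load=t2/5c comp=t1/6c wait=6 total=19
k=3 load=t3/4c comp=t2/4c wait=4 total=23
k=4 load=t4/4c comp=t3/3c wait=4 total=27
k=5 load=t5/7c comp=t4/9c wait=9 total=36
k=6 load=- comp=t5/8c wait=8 total=44

step 1: A=compute:t0 B=load:t1 [load-bound]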